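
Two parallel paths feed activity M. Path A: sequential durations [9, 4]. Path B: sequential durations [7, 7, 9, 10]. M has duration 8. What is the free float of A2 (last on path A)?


ES(A2) = sum of predecessors on chain A = 9
EF(A2) = ES + duration = 9 + 4 = 13
Successor of A2 is M. ES(M) = max(sum(A), sum(B)) = max(13, 33) = 33
Free float = ES(successor) - EF(current) = 33 - 13 = 20

20


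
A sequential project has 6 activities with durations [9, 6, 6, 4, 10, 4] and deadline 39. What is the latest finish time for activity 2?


LF(activity 2) = deadline - sum of successor durations
Successors: activities 3 through 6 with durations [6, 4, 10, 4]
Sum of successor durations = 24
LF = 39 - 24 = 15

15


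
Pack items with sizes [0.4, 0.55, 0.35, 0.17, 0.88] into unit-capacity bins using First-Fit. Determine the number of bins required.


Place items sequentially using First-Fit:
  Item 0.4 -> new Bin 1
  Item 0.55 -> Bin 1 (now 0.95)
  Item 0.35 -> new Bin 2
  Item 0.17 -> Bin 2 (now 0.52)
  Item 0.88 -> new Bin 3
Total bins used = 3

3


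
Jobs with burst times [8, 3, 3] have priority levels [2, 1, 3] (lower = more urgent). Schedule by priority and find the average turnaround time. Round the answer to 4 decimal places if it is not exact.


Sort by priority (ascending = highest first):
Order: [(1, 3), (2, 8), (3, 3)]
Completion times:
  Priority 1, burst=3, C=3
  Priority 2, burst=8, C=11
  Priority 3, burst=3, C=14
Average turnaround = 28/3 = 9.3333

9.3333


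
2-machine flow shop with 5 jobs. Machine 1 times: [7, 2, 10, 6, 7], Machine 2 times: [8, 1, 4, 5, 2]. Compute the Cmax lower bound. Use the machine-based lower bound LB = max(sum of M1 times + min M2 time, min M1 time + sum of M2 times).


LB1 = sum(M1 times) + min(M2 times) = 32 + 1 = 33
LB2 = min(M1 times) + sum(M2 times) = 2 + 20 = 22
Lower bound = max(LB1, LB2) = max(33, 22) = 33

33


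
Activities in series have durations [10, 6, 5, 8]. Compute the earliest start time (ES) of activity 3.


Activity 3 starts after activities 1 through 2 complete.
Predecessor durations: [10, 6]
ES = 10 + 6 = 16

16


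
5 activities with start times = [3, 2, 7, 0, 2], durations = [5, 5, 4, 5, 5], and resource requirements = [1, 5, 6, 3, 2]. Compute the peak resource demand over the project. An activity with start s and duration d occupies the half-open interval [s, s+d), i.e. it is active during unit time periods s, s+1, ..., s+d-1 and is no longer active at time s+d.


Each activity i is active on [start_i, start_i + duration_i).
Compute total resource usage per time slot:
  t=0: active resources = [3], total = 3
  t=1: active resources = [3], total = 3
  t=2: active resources = [5, 3, 2], total = 10
  t=3: active resources = [1, 5, 3, 2], total = 11
  t=4: active resources = [1, 5, 3, 2], total = 11
  t=5: active resources = [1, 5, 2], total = 8
  t=6: active resources = [1, 5, 2], total = 8
  t=7: active resources = [1, 6], total = 7
  t=8: active resources = [6], total = 6
  t=9: active resources = [6], total = 6
  t=10: active resources = [6], total = 6
Peak resource demand = 11

11


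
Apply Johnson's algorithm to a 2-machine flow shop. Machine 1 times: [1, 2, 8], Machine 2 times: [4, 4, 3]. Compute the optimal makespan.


Apply Johnson's rule:
  Group 1 (a <= b): [(1, 1, 4), (2, 2, 4)]
  Group 2 (a > b): [(3, 8, 3)]
Optimal job order: [1, 2, 3]
Schedule:
  Job 1: M1 done at 1, M2 done at 5
  Job 2: M1 done at 3, M2 done at 9
  Job 3: M1 done at 11, M2 done at 14
Makespan = 14

14


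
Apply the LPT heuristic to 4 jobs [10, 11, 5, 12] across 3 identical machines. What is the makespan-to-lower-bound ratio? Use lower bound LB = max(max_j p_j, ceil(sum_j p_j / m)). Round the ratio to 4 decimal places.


LPT order: [12, 11, 10, 5]
Machine loads after assignment: [12, 11, 15]
LPT makespan = 15
Lower bound = max(max_job, ceil(total/3)) = max(12, 13) = 13
Ratio = 15 / 13 = 1.1538

1.1538


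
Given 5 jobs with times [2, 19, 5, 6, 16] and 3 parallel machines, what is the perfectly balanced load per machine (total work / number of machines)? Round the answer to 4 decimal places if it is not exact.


Total processing time = 2 + 19 + 5 + 6 + 16 = 48
Number of machines = 3
Ideal balanced load = 48 / 3 = 16.0

16.0


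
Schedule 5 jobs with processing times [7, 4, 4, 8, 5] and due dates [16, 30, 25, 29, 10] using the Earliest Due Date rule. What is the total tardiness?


Sort by due date (EDD order): [(5, 10), (7, 16), (4, 25), (8, 29), (4, 30)]
Compute completion times and tardiness:
  Job 1: p=5, d=10, C=5, tardiness=max(0,5-10)=0
  Job 2: p=7, d=16, C=12, tardiness=max(0,12-16)=0
  Job 3: p=4, d=25, C=16, tardiness=max(0,16-25)=0
  Job 4: p=8, d=29, C=24, tardiness=max(0,24-29)=0
  Job 5: p=4, d=30, C=28, tardiness=max(0,28-30)=0
Total tardiness = 0

0


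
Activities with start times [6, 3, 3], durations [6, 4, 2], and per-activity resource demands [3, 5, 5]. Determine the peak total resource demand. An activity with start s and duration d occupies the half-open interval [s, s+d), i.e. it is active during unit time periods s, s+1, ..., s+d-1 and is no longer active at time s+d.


Each activity i is active on [start_i, start_i + duration_i).
Compute total resource usage per time slot:
  t=0: active resources = [], total = 0
  t=1: active resources = [], total = 0
  t=2: active resources = [], total = 0
  t=3: active resources = [5, 5], total = 10
  t=4: active resources = [5, 5], total = 10
  t=5: active resources = [5], total = 5
  t=6: active resources = [3, 5], total = 8
  t=7: active resources = [3], total = 3
  t=8: active resources = [3], total = 3
  t=9: active resources = [3], total = 3
  t=10: active resources = [3], total = 3
  t=11: active resources = [3], total = 3
Peak resource demand = 10

10


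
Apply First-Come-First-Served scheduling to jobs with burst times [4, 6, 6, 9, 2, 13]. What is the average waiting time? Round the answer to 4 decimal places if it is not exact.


FCFS order (as given): [4, 6, 6, 9, 2, 13]
Waiting times:
  Job 1: wait = 0
  Job 2: wait = 4
  Job 3: wait = 10
  Job 4: wait = 16
  Job 5: wait = 25
  Job 6: wait = 27
Sum of waiting times = 82
Average waiting time = 82/6 = 13.6667

13.6667


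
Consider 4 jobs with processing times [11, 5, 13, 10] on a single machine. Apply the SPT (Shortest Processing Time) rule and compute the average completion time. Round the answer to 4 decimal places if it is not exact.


Sort jobs by processing time (SPT order): [5, 10, 11, 13]
Compute completion times sequentially:
  Job 1: processing = 5, completes at 5
  Job 2: processing = 10, completes at 15
  Job 3: processing = 11, completes at 26
  Job 4: processing = 13, completes at 39
Sum of completion times = 85
Average completion time = 85/4 = 21.25

21.25


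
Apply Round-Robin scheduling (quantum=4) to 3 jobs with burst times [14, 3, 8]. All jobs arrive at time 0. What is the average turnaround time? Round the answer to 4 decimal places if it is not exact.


Time quantum = 4
Execution trace:
  J1 runs 4 units, time = 4
  J2 runs 3 units, time = 7
  J3 runs 4 units, time = 11
  J1 runs 4 units, time = 15
  J3 runs 4 units, time = 19
  J1 runs 4 units, time = 23
  J1 runs 2 units, time = 25
Finish times: [25, 7, 19]
Average turnaround = 51/3 = 17.0

17.0


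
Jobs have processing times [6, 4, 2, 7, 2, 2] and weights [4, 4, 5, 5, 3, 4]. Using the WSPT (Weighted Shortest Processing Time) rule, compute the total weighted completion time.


Compute p/w ratios and sort ascending (WSPT): [(2, 5), (2, 4), (2, 3), (4, 4), (7, 5), (6, 4)]
Compute weighted completion times:
  Job (p=2,w=5): C=2, w*C=5*2=10
  Job (p=2,w=4): C=4, w*C=4*4=16
  Job (p=2,w=3): C=6, w*C=3*6=18
  Job (p=4,w=4): C=10, w*C=4*10=40
  Job (p=7,w=5): C=17, w*C=5*17=85
  Job (p=6,w=4): C=23, w*C=4*23=92
Total weighted completion time = 261

261


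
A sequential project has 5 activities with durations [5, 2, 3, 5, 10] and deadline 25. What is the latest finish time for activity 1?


LF(activity 1) = deadline - sum of successor durations
Successors: activities 2 through 5 with durations [2, 3, 5, 10]
Sum of successor durations = 20
LF = 25 - 20 = 5

5


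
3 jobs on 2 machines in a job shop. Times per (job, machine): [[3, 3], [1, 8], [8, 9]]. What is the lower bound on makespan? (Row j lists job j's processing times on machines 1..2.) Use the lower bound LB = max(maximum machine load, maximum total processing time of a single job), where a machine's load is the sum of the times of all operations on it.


Machine loads:
  Machine 1: 3 + 1 + 8 = 12
  Machine 2: 3 + 8 + 9 = 20
Max machine load = 20
Job totals:
  Job 1: 6
  Job 2: 9
  Job 3: 17
Max job total = 17
Lower bound = max(20, 17) = 20

20


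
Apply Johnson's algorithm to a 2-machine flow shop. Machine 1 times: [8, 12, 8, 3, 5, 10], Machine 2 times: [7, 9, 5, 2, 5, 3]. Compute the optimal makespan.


Apply Johnson's rule:
  Group 1 (a <= b): [(5, 5, 5)]
  Group 2 (a > b): [(2, 12, 9), (1, 8, 7), (3, 8, 5), (6, 10, 3), (4, 3, 2)]
Optimal job order: [5, 2, 1, 3, 6, 4]
Schedule:
  Job 5: M1 done at 5, M2 done at 10
  Job 2: M1 done at 17, M2 done at 26
  Job 1: M1 done at 25, M2 done at 33
  Job 3: M1 done at 33, M2 done at 38
  Job 6: M1 done at 43, M2 done at 46
  Job 4: M1 done at 46, M2 done at 48
Makespan = 48

48


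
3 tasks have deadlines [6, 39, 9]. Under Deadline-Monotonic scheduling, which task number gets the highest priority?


Sort tasks by relative deadline (ascending):
  Task 1: deadline = 6
  Task 3: deadline = 9
  Task 2: deadline = 39
Priority order (highest first): [1, 3, 2]
Highest priority task = 1

1


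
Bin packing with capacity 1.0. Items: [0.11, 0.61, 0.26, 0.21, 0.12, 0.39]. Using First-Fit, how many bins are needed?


Place items sequentially using First-Fit:
  Item 0.11 -> new Bin 1
  Item 0.61 -> Bin 1 (now 0.72)
  Item 0.26 -> Bin 1 (now 0.98)
  Item 0.21 -> new Bin 2
  Item 0.12 -> Bin 2 (now 0.33)
  Item 0.39 -> Bin 2 (now 0.72)
Total bins used = 2

2


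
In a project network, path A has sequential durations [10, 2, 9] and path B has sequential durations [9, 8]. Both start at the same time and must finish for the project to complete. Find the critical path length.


Path A total = 10 + 2 + 9 = 21
Path B total = 9 + 8 = 17
Critical path = longest path = max(21, 17) = 21

21


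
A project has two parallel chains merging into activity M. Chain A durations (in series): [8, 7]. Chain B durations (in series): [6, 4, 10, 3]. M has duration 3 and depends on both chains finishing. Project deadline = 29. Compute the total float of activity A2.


Forward pass: ES(A2) = sum of predecessors on chain A = 8
EF = ES + duration = 8 + 7 = 15
Backward pass: LF(M) = deadline = 29; LS(M) = 29 - 3 = 26
LF(A2) = LS(M) - sum(successors on chain A) = 26 - 0 = 26
LS = LF - duration = 26 - 7 = 19
Total float = LS - ES = 19 - 8 = 11

11


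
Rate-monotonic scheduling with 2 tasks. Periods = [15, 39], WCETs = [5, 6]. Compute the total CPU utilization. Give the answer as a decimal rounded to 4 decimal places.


Compute individual utilizations (exact fractions):
  Task 1: C/T = 5/15 = 1/3 (approx. 0.3333)
  Task 2: C/T = 6/39 = 2/13 (approx. 0.1538)
Total utilization U = 1/3 + 2/13 = 19/39
Rounded to 4 decimal places: U = 0.4872
RM (Liu & Layland) bound for 2 tasks = 0.828427; compare with U = 19/39 (approx. 0.487179)
U <= bound, so schedulable by RM sufficient condition.

0.4872


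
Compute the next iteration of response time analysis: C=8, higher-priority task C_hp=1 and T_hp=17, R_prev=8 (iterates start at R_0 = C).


R_next = C + ceil(R_prev / T_hp) * C_hp
ceil(8 / 17) = ceil(0.4706) = 1
Interference = 1 * 1 = 1
R_next = 8 + 1 = 9

9


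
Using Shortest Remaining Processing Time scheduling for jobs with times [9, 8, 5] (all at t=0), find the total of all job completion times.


Since all jobs arrive at t=0, SRPT equals SPT ordering.
SPT order: [5, 8, 9]
Completion times:
  Job 1: p=5, C=5
  Job 2: p=8, C=13
  Job 3: p=9, C=22
Total completion time = 5 + 13 + 22 = 40

40


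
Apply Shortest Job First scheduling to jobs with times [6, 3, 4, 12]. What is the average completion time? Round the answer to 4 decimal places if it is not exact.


SJF order (ascending): [3, 4, 6, 12]
Completion times:
  Job 1: burst=3, C=3
  Job 2: burst=4, C=7
  Job 3: burst=6, C=13
  Job 4: burst=12, C=25
Average completion = 48/4 = 12.0

12.0


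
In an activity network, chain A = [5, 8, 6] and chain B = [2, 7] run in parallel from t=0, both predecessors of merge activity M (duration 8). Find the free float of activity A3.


ES(A3) = sum of predecessors on chain A = 13
EF(A3) = ES + duration = 13 + 6 = 19
Successor of A3 is M. ES(M) = max(sum(A), sum(B)) = max(19, 9) = 19
Free float = ES(successor) - EF(current) = 19 - 19 = 0

0


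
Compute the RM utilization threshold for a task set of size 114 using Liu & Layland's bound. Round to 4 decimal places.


Compute 2^(1/114) = 1.0060987606
Subtract 1: 1.0060987606 - 1 = 0.0060987606
Multiply by n: 114 * 0.0060987606 = 0.6952587084
Round to 4 dp: 0.6953

0.6953


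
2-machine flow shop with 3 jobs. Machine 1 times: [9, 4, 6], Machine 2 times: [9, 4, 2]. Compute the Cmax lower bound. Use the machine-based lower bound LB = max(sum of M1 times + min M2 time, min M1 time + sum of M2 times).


LB1 = sum(M1 times) + min(M2 times) = 19 + 2 = 21
LB2 = min(M1 times) + sum(M2 times) = 4 + 15 = 19
Lower bound = max(LB1, LB2) = max(21, 19) = 21

21


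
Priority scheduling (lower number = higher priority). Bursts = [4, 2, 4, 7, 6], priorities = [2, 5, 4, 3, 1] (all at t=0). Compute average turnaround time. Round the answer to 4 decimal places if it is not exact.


Sort by priority (ascending = highest first):
Order: [(1, 6), (2, 4), (3, 7), (4, 4), (5, 2)]
Completion times:
  Priority 1, burst=6, C=6
  Priority 2, burst=4, C=10
  Priority 3, burst=7, C=17
  Priority 4, burst=4, C=21
  Priority 5, burst=2, C=23
Average turnaround = 77/5 = 15.4

15.4


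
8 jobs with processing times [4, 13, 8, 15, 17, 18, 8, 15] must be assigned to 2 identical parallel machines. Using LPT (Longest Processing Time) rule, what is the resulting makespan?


Sort jobs in decreasing order (LPT): [18, 17, 15, 15, 13, 8, 8, 4]
Assign each job to the least loaded machine:
  Machine 1: jobs [18, 15, 8, 8], load = 49
  Machine 2: jobs [17, 15, 13, 4], load = 49
Makespan = max load = 49

49


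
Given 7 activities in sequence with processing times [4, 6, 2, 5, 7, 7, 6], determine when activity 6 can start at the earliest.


Activity 6 starts after activities 1 through 5 complete.
Predecessor durations: [4, 6, 2, 5, 7]
ES = 4 + 6 + 2 + 5 + 7 = 24

24


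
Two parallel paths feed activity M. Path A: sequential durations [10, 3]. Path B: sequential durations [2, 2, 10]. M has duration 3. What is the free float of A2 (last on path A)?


ES(A2) = sum of predecessors on chain A = 10
EF(A2) = ES + duration = 10 + 3 = 13
Successor of A2 is M. ES(M) = max(sum(A), sum(B)) = max(13, 14) = 14
Free float = ES(successor) - EF(current) = 14 - 13 = 1

1


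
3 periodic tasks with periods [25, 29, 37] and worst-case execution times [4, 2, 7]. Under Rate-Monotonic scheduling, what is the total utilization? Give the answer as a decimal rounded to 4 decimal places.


Compute individual utilizations (exact fractions):
  Task 1: C/T = 4/25 (approx. 0.16)
  Task 2: C/T = 2/29 (approx. 0.069)
  Task 3: C/T = 7/37 (approx. 0.1892)
Total utilization U = 4/25 + 2/29 + 7/37 = 11217/26825
Rounded to 4 decimal places: U = 0.4182
RM (Liu & Layland) bound for 3 tasks = 0.779763; compare with U = 11217/26825 (approx. 0.418155)
U <= bound, so schedulable by RM sufficient condition.

0.4182


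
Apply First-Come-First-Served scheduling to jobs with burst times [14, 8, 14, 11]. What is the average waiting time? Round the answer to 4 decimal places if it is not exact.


FCFS order (as given): [14, 8, 14, 11]
Waiting times:
  Job 1: wait = 0
  Job 2: wait = 14
  Job 3: wait = 22
  Job 4: wait = 36
Sum of waiting times = 72
Average waiting time = 72/4 = 18.0

18.0


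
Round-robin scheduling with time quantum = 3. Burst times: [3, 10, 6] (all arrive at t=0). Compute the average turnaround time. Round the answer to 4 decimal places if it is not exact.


Time quantum = 3
Execution trace:
  J1 runs 3 units, time = 3
  J2 runs 3 units, time = 6
  J3 runs 3 units, time = 9
  J2 runs 3 units, time = 12
  J3 runs 3 units, time = 15
  J2 runs 3 units, time = 18
  J2 runs 1 units, time = 19
Finish times: [3, 19, 15]
Average turnaround = 37/3 = 12.3333

12.3333


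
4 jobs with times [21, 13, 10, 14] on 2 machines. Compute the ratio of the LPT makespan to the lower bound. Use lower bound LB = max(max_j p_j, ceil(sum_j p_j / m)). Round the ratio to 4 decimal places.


LPT order: [21, 14, 13, 10]
Machine loads after assignment: [31, 27]
LPT makespan = 31
Lower bound = max(max_job, ceil(total/2)) = max(21, 29) = 29
Ratio = 31 / 29 = 1.069

1.069


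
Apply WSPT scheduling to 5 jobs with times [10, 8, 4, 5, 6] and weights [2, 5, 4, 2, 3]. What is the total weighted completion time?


Compute p/w ratios and sort ascending (WSPT): [(4, 4), (8, 5), (6, 3), (5, 2), (10, 2)]
Compute weighted completion times:
  Job (p=4,w=4): C=4, w*C=4*4=16
  Job (p=8,w=5): C=12, w*C=5*12=60
  Job (p=6,w=3): C=18, w*C=3*18=54
  Job (p=5,w=2): C=23, w*C=2*23=46
  Job (p=10,w=2): C=33, w*C=2*33=66
Total weighted completion time = 242

242


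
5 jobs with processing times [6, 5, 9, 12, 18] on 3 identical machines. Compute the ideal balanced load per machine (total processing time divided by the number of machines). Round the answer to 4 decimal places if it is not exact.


Total processing time = 6 + 5 + 9 + 12 + 18 = 50
Number of machines = 3
Ideal balanced load = 50 / 3 = 16.6667

16.6667


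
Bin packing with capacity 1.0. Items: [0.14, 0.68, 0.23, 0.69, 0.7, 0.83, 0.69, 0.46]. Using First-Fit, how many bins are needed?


Place items sequentially using First-Fit:
  Item 0.14 -> new Bin 1
  Item 0.68 -> Bin 1 (now 0.82)
  Item 0.23 -> new Bin 2
  Item 0.69 -> Bin 2 (now 0.92)
  Item 0.7 -> new Bin 3
  Item 0.83 -> new Bin 4
  Item 0.69 -> new Bin 5
  Item 0.46 -> new Bin 6
Total bins used = 6

6


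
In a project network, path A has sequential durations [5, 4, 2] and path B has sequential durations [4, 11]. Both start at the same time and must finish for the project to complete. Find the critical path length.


Path A total = 5 + 4 + 2 = 11
Path B total = 4 + 11 = 15
Critical path = longest path = max(11, 15) = 15

15


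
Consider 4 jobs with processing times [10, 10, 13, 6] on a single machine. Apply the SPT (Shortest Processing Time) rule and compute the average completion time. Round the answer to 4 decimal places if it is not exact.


Sort jobs by processing time (SPT order): [6, 10, 10, 13]
Compute completion times sequentially:
  Job 1: processing = 6, completes at 6
  Job 2: processing = 10, completes at 16
  Job 3: processing = 10, completes at 26
  Job 4: processing = 13, completes at 39
Sum of completion times = 87
Average completion time = 87/4 = 21.75

21.75


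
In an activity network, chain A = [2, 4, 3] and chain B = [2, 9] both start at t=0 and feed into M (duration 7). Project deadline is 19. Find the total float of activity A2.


Forward pass: ES(A2) = sum of predecessors on chain A = 2
EF = ES + duration = 2 + 4 = 6
Backward pass: LF(M) = deadline = 19; LS(M) = 19 - 7 = 12
LF(A2) = LS(M) - sum(successors on chain A) = 12 - 3 = 9
LS = LF - duration = 9 - 4 = 5
Total float = LS - ES = 5 - 2 = 3

3


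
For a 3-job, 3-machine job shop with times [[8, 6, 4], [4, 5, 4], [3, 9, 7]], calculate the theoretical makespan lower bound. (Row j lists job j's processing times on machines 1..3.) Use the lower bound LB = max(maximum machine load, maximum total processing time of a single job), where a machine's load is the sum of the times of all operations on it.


Machine loads:
  Machine 1: 8 + 4 + 3 = 15
  Machine 2: 6 + 5 + 9 = 20
  Machine 3: 4 + 4 + 7 = 15
Max machine load = 20
Job totals:
  Job 1: 18
  Job 2: 13
  Job 3: 19
Max job total = 19
Lower bound = max(20, 19) = 20

20


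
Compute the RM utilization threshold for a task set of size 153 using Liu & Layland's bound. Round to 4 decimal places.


Compute 2^(1/153) = 1.0045406514
Subtract 1: 1.0045406514 - 1 = 0.0045406514
Multiply by n: 153 * 0.0045406514 = 0.6947196642
Round to 4 dp: 0.6947

0.6947


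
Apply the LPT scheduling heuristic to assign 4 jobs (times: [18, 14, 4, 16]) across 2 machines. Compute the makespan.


Sort jobs in decreasing order (LPT): [18, 16, 14, 4]
Assign each job to the least loaded machine:
  Machine 1: jobs [18, 4], load = 22
  Machine 2: jobs [16, 14], load = 30
Makespan = max load = 30

30


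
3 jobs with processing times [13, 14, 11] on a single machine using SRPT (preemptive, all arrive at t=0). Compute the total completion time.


Since all jobs arrive at t=0, SRPT equals SPT ordering.
SPT order: [11, 13, 14]
Completion times:
  Job 1: p=11, C=11
  Job 2: p=13, C=24
  Job 3: p=14, C=38
Total completion time = 11 + 24 + 38 = 73

73


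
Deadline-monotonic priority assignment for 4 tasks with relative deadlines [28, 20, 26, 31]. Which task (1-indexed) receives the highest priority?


Sort tasks by relative deadline (ascending):
  Task 2: deadline = 20
  Task 3: deadline = 26
  Task 1: deadline = 28
  Task 4: deadline = 31
Priority order (highest first): [2, 3, 1, 4]
Highest priority task = 2

2


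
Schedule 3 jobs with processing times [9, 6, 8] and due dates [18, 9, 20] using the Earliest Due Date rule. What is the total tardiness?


Sort by due date (EDD order): [(6, 9), (9, 18), (8, 20)]
Compute completion times and tardiness:
  Job 1: p=6, d=9, C=6, tardiness=max(0,6-9)=0
  Job 2: p=9, d=18, C=15, tardiness=max(0,15-18)=0
  Job 3: p=8, d=20, C=23, tardiness=max(0,23-20)=3
Total tardiness = 3

3


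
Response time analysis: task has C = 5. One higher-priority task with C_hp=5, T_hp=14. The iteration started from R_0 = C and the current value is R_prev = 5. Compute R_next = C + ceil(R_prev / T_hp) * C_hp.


R_next = C + ceil(R_prev / T_hp) * C_hp
ceil(5 / 14) = ceil(0.3571) = 1
Interference = 1 * 5 = 5
R_next = 5 + 5 = 10

10


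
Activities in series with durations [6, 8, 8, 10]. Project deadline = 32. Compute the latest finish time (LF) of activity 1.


LF(activity 1) = deadline - sum of successor durations
Successors: activities 2 through 4 with durations [8, 8, 10]
Sum of successor durations = 26
LF = 32 - 26 = 6

6


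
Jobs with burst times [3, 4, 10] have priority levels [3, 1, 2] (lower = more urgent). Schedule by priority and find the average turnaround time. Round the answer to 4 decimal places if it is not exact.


Sort by priority (ascending = highest first):
Order: [(1, 4), (2, 10), (3, 3)]
Completion times:
  Priority 1, burst=4, C=4
  Priority 2, burst=10, C=14
  Priority 3, burst=3, C=17
Average turnaround = 35/3 = 11.6667

11.6667


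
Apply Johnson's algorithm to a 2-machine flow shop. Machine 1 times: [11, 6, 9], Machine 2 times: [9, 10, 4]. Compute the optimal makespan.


Apply Johnson's rule:
  Group 1 (a <= b): [(2, 6, 10)]
  Group 2 (a > b): [(1, 11, 9), (3, 9, 4)]
Optimal job order: [2, 1, 3]
Schedule:
  Job 2: M1 done at 6, M2 done at 16
  Job 1: M1 done at 17, M2 done at 26
  Job 3: M1 done at 26, M2 done at 30
Makespan = 30

30


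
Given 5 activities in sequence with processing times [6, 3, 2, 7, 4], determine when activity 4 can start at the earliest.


Activity 4 starts after activities 1 through 3 complete.
Predecessor durations: [6, 3, 2]
ES = 6 + 3 + 2 = 11

11


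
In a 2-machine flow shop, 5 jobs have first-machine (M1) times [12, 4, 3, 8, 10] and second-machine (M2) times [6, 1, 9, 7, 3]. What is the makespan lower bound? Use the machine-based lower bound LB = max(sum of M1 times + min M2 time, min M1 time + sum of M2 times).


LB1 = sum(M1 times) + min(M2 times) = 37 + 1 = 38
LB2 = min(M1 times) + sum(M2 times) = 3 + 26 = 29
Lower bound = max(LB1, LB2) = max(38, 29) = 38

38


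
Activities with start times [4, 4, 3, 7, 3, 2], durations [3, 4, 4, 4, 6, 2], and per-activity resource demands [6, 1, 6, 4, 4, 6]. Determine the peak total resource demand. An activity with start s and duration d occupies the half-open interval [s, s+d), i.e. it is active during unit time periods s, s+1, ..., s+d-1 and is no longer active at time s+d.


Each activity i is active on [start_i, start_i + duration_i).
Compute total resource usage per time slot:
  t=0: active resources = [], total = 0
  t=1: active resources = [], total = 0
  t=2: active resources = [6], total = 6
  t=3: active resources = [6, 4, 6], total = 16
  t=4: active resources = [6, 1, 6, 4], total = 17
  t=5: active resources = [6, 1, 6, 4], total = 17
  t=6: active resources = [6, 1, 6, 4], total = 17
  t=7: active resources = [1, 4, 4], total = 9
  t=8: active resources = [4, 4], total = 8
  t=9: active resources = [4], total = 4
  t=10: active resources = [4], total = 4
Peak resource demand = 17

17


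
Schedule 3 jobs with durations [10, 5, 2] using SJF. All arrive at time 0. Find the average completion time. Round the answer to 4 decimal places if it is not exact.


SJF order (ascending): [2, 5, 10]
Completion times:
  Job 1: burst=2, C=2
  Job 2: burst=5, C=7
  Job 3: burst=10, C=17
Average completion = 26/3 = 8.6667

8.6667


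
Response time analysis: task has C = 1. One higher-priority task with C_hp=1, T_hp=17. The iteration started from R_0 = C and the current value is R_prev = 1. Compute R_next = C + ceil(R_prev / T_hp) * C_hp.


R_next = C + ceil(R_prev / T_hp) * C_hp
ceil(1 / 17) = ceil(0.0588) = 1
Interference = 1 * 1 = 1
R_next = 1 + 1 = 2

2


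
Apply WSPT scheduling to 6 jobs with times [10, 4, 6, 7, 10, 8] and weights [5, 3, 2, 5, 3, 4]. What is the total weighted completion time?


Compute p/w ratios and sort ascending (WSPT): [(4, 3), (7, 5), (10, 5), (8, 4), (6, 2), (10, 3)]
Compute weighted completion times:
  Job (p=4,w=3): C=4, w*C=3*4=12
  Job (p=7,w=5): C=11, w*C=5*11=55
  Job (p=10,w=5): C=21, w*C=5*21=105
  Job (p=8,w=4): C=29, w*C=4*29=116
  Job (p=6,w=2): C=35, w*C=2*35=70
  Job (p=10,w=3): C=45, w*C=3*45=135
Total weighted completion time = 493

493


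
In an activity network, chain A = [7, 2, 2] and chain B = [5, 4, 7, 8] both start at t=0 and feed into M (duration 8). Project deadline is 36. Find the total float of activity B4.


Forward pass: ES(B4) = sum of predecessors on chain B = 16
EF = ES + duration = 16 + 8 = 24
Backward pass: LF(M) = deadline = 36; LS(M) = 36 - 8 = 28
LF(B4) = LS(M) - sum(successors on chain B) = 28 - 0 = 28
LS = LF - duration = 28 - 8 = 20
Total float = LS - ES = 20 - 16 = 4

4


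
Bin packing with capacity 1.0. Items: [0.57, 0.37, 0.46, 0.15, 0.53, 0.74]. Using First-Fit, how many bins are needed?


Place items sequentially using First-Fit:
  Item 0.57 -> new Bin 1
  Item 0.37 -> Bin 1 (now 0.94)
  Item 0.46 -> new Bin 2
  Item 0.15 -> Bin 2 (now 0.61)
  Item 0.53 -> new Bin 3
  Item 0.74 -> new Bin 4
Total bins used = 4

4


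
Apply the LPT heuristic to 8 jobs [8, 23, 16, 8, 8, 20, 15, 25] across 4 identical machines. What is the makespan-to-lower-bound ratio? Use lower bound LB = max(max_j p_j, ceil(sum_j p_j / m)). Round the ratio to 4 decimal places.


LPT order: [25, 23, 20, 16, 15, 8, 8, 8]
Machine loads after assignment: [33, 31, 28, 31]
LPT makespan = 33
Lower bound = max(max_job, ceil(total/4)) = max(25, 31) = 31
Ratio = 33 / 31 = 1.0645

1.0645


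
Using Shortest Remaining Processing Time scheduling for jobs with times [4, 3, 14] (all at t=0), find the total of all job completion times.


Since all jobs arrive at t=0, SRPT equals SPT ordering.
SPT order: [3, 4, 14]
Completion times:
  Job 1: p=3, C=3
  Job 2: p=4, C=7
  Job 3: p=14, C=21
Total completion time = 3 + 7 + 21 = 31

31


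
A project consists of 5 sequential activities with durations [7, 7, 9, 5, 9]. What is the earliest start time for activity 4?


Activity 4 starts after activities 1 through 3 complete.
Predecessor durations: [7, 7, 9]
ES = 7 + 7 + 9 = 23

23


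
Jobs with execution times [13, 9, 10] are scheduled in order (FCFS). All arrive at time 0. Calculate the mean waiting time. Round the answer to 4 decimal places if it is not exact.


FCFS order (as given): [13, 9, 10]
Waiting times:
  Job 1: wait = 0
  Job 2: wait = 13
  Job 3: wait = 22
Sum of waiting times = 35
Average waiting time = 35/3 = 11.6667

11.6667


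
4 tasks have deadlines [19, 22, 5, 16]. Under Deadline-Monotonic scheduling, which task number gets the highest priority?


Sort tasks by relative deadline (ascending):
  Task 3: deadline = 5
  Task 4: deadline = 16
  Task 1: deadline = 19
  Task 2: deadline = 22
Priority order (highest first): [3, 4, 1, 2]
Highest priority task = 3

3


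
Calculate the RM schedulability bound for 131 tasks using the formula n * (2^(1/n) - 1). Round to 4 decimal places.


Compute 2^(1/131) = 1.0053052230
Subtract 1: 1.0053052230 - 1 = 0.0053052230
Multiply by n: 131 * 0.0053052230 = 0.6949842130
Round to 4 dp: 0.6950

0.6950


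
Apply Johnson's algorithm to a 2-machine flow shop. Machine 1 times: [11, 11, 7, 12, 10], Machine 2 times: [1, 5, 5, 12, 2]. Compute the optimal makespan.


Apply Johnson's rule:
  Group 1 (a <= b): [(4, 12, 12)]
  Group 2 (a > b): [(2, 11, 5), (3, 7, 5), (5, 10, 2), (1, 11, 1)]
Optimal job order: [4, 2, 3, 5, 1]
Schedule:
  Job 4: M1 done at 12, M2 done at 24
  Job 2: M1 done at 23, M2 done at 29
  Job 3: M1 done at 30, M2 done at 35
  Job 5: M1 done at 40, M2 done at 42
  Job 1: M1 done at 51, M2 done at 52
Makespan = 52

52


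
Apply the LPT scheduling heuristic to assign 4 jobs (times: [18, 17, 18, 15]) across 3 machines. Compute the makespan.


Sort jobs in decreasing order (LPT): [18, 18, 17, 15]
Assign each job to the least loaded machine:
  Machine 1: jobs [18], load = 18
  Machine 2: jobs [18], load = 18
  Machine 3: jobs [17, 15], load = 32
Makespan = max load = 32

32


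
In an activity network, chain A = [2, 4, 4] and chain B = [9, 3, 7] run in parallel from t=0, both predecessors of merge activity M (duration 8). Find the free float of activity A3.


ES(A3) = sum of predecessors on chain A = 6
EF(A3) = ES + duration = 6 + 4 = 10
Successor of A3 is M. ES(M) = max(sum(A), sum(B)) = max(10, 19) = 19
Free float = ES(successor) - EF(current) = 19 - 10 = 9

9


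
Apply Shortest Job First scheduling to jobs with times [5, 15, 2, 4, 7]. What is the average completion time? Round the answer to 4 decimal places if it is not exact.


SJF order (ascending): [2, 4, 5, 7, 15]
Completion times:
  Job 1: burst=2, C=2
  Job 2: burst=4, C=6
  Job 3: burst=5, C=11
  Job 4: burst=7, C=18
  Job 5: burst=15, C=33
Average completion = 70/5 = 14.0

14.0


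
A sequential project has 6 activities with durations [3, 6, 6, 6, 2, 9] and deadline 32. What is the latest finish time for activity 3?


LF(activity 3) = deadline - sum of successor durations
Successors: activities 4 through 6 with durations [6, 2, 9]
Sum of successor durations = 17
LF = 32 - 17 = 15

15


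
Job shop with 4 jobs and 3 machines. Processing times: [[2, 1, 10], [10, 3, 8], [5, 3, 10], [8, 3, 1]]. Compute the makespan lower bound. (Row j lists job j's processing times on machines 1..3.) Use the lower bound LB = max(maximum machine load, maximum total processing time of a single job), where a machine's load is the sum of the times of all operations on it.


Machine loads:
  Machine 1: 2 + 10 + 5 + 8 = 25
  Machine 2: 1 + 3 + 3 + 3 = 10
  Machine 3: 10 + 8 + 10 + 1 = 29
Max machine load = 29
Job totals:
  Job 1: 13
  Job 2: 21
  Job 3: 18
  Job 4: 12
Max job total = 21
Lower bound = max(29, 21) = 29

29


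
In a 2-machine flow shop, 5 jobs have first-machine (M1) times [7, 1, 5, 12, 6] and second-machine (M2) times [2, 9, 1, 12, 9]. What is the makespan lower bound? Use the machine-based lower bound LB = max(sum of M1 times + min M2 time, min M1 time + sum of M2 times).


LB1 = sum(M1 times) + min(M2 times) = 31 + 1 = 32
LB2 = min(M1 times) + sum(M2 times) = 1 + 33 = 34
Lower bound = max(LB1, LB2) = max(32, 34) = 34

34


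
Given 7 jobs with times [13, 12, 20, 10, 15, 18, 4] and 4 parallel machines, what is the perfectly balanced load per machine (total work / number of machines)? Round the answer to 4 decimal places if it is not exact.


Total processing time = 13 + 12 + 20 + 10 + 15 + 18 + 4 = 92
Number of machines = 4
Ideal balanced load = 92 / 4 = 23.0

23.0


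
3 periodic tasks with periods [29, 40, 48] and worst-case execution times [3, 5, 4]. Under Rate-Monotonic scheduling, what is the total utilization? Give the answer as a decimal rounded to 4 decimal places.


Compute individual utilizations (exact fractions):
  Task 1: C/T = 3/29 (approx. 0.1034)
  Task 2: C/T = 5/40 = 1/8 (approx. 0.125)
  Task 3: C/T = 4/48 = 1/12 (approx. 0.0833)
Total utilization U = 3/29 + 1/8 + 1/12 = 217/696
Rounded to 4 decimal places: U = 0.3118
RM (Liu & Layland) bound for 3 tasks = 0.779763; compare with U = 217/696 (approx. 0.311782)
U <= bound, so schedulable by RM sufficient condition.

0.3118


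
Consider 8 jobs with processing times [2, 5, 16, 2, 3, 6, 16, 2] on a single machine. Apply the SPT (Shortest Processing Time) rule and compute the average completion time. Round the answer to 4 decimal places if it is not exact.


Sort jobs by processing time (SPT order): [2, 2, 2, 3, 5, 6, 16, 16]
Compute completion times sequentially:
  Job 1: processing = 2, completes at 2
  Job 2: processing = 2, completes at 4
  Job 3: processing = 2, completes at 6
  Job 4: processing = 3, completes at 9
  Job 5: processing = 5, completes at 14
  Job 6: processing = 6, completes at 20
  Job 7: processing = 16, completes at 36
  Job 8: processing = 16, completes at 52
Sum of completion times = 143
Average completion time = 143/8 = 17.875

17.875


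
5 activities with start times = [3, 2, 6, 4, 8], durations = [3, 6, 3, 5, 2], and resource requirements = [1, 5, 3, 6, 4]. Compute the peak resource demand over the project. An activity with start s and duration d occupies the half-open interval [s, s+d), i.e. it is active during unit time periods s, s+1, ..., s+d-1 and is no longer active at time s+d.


Each activity i is active on [start_i, start_i + duration_i).
Compute total resource usage per time slot:
  t=0: active resources = [], total = 0
  t=1: active resources = [], total = 0
  t=2: active resources = [5], total = 5
  t=3: active resources = [1, 5], total = 6
  t=4: active resources = [1, 5, 6], total = 12
  t=5: active resources = [1, 5, 6], total = 12
  t=6: active resources = [5, 3, 6], total = 14
  t=7: active resources = [5, 3, 6], total = 14
  t=8: active resources = [3, 6, 4], total = 13
  t=9: active resources = [4], total = 4
Peak resource demand = 14

14


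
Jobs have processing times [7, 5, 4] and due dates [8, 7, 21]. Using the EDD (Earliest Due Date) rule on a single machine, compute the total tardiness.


Sort by due date (EDD order): [(5, 7), (7, 8), (4, 21)]
Compute completion times and tardiness:
  Job 1: p=5, d=7, C=5, tardiness=max(0,5-7)=0
  Job 2: p=7, d=8, C=12, tardiness=max(0,12-8)=4
  Job 3: p=4, d=21, C=16, tardiness=max(0,16-21)=0
Total tardiness = 4

4


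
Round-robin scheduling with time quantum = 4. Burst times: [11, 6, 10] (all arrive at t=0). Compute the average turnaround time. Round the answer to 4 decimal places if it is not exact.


Time quantum = 4
Execution trace:
  J1 runs 4 units, time = 4
  J2 runs 4 units, time = 8
  J3 runs 4 units, time = 12
  J1 runs 4 units, time = 16
  J2 runs 2 units, time = 18
  J3 runs 4 units, time = 22
  J1 runs 3 units, time = 25
  J3 runs 2 units, time = 27
Finish times: [25, 18, 27]
Average turnaround = 70/3 = 23.3333

23.3333


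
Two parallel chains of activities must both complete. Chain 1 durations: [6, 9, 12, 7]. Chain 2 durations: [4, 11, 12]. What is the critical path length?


Path A total = 6 + 9 + 12 + 7 = 34
Path B total = 4 + 11 + 12 = 27
Critical path = longest path = max(34, 27) = 34

34


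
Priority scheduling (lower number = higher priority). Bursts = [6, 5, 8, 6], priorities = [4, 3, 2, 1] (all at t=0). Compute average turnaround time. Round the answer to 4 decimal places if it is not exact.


Sort by priority (ascending = highest first):
Order: [(1, 6), (2, 8), (3, 5), (4, 6)]
Completion times:
  Priority 1, burst=6, C=6
  Priority 2, burst=8, C=14
  Priority 3, burst=5, C=19
  Priority 4, burst=6, C=25
Average turnaround = 64/4 = 16.0

16.0


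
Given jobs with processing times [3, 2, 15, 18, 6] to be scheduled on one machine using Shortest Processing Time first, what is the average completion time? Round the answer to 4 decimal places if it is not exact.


Sort jobs by processing time (SPT order): [2, 3, 6, 15, 18]
Compute completion times sequentially:
  Job 1: processing = 2, completes at 2
  Job 2: processing = 3, completes at 5
  Job 3: processing = 6, completes at 11
  Job 4: processing = 15, completes at 26
  Job 5: processing = 18, completes at 44
Sum of completion times = 88
Average completion time = 88/5 = 17.6

17.6


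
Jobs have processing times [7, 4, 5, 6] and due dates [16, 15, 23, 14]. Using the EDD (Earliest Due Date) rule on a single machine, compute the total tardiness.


Sort by due date (EDD order): [(6, 14), (4, 15), (7, 16), (5, 23)]
Compute completion times and tardiness:
  Job 1: p=6, d=14, C=6, tardiness=max(0,6-14)=0
  Job 2: p=4, d=15, C=10, tardiness=max(0,10-15)=0
  Job 3: p=7, d=16, C=17, tardiness=max(0,17-16)=1
  Job 4: p=5, d=23, C=22, tardiness=max(0,22-23)=0
Total tardiness = 1

1


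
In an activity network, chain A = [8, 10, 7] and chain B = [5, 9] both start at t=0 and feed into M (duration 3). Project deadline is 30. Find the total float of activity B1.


Forward pass: ES(B1) = sum of predecessors on chain B = 0
EF = ES + duration = 0 + 5 = 5
Backward pass: LF(M) = deadline = 30; LS(M) = 30 - 3 = 27
LF(B1) = LS(M) - sum(successors on chain B) = 27 - 9 = 18
LS = LF - duration = 18 - 5 = 13
Total float = LS - ES = 13 - 0 = 13

13


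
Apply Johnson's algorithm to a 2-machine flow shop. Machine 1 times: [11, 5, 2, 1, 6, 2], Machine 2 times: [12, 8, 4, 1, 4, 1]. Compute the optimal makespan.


Apply Johnson's rule:
  Group 1 (a <= b): [(4, 1, 1), (3, 2, 4), (2, 5, 8), (1, 11, 12)]
  Group 2 (a > b): [(5, 6, 4), (6, 2, 1)]
Optimal job order: [4, 3, 2, 1, 5, 6]
Schedule:
  Job 4: M1 done at 1, M2 done at 2
  Job 3: M1 done at 3, M2 done at 7
  Job 2: M1 done at 8, M2 done at 16
  Job 1: M1 done at 19, M2 done at 31
  Job 5: M1 done at 25, M2 done at 35
  Job 6: M1 done at 27, M2 done at 36
Makespan = 36

36


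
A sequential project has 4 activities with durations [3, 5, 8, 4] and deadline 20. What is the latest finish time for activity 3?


LF(activity 3) = deadline - sum of successor durations
Successors: activities 4 through 4 with durations [4]
Sum of successor durations = 4
LF = 20 - 4 = 16

16


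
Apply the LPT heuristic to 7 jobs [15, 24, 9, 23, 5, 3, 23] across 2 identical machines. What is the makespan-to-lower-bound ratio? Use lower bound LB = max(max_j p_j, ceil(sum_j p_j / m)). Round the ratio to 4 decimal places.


LPT order: [24, 23, 23, 15, 9, 5, 3]
Machine loads after assignment: [51, 51]
LPT makespan = 51
Lower bound = max(max_job, ceil(total/2)) = max(24, 51) = 51
Ratio = 51 / 51 = 1.0

1.0


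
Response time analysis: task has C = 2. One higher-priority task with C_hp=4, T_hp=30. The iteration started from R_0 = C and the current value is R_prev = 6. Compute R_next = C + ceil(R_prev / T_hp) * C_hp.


R_next = C + ceil(R_prev / T_hp) * C_hp
ceil(6 / 30) = ceil(0.2) = 1
Interference = 1 * 4 = 4
R_next = 2 + 4 = 6
R_next = R_prev, so the iteration has converged (response time = 6).

6


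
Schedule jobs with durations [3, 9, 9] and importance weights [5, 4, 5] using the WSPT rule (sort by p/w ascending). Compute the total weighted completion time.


Compute p/w ratios and sort ascending (WSPT): [(3, 5), (9, 5), (9, 4)]
Compute weighted completion times:
  Job (p=3,w=5): C=3, w*C=5*3=15
  Job (p=9,w=5): C=12, w*C=5*12=60
  Job (p=9,w=4): C=21, w*C=4*21=84
Total weighted completion time = 159

159
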